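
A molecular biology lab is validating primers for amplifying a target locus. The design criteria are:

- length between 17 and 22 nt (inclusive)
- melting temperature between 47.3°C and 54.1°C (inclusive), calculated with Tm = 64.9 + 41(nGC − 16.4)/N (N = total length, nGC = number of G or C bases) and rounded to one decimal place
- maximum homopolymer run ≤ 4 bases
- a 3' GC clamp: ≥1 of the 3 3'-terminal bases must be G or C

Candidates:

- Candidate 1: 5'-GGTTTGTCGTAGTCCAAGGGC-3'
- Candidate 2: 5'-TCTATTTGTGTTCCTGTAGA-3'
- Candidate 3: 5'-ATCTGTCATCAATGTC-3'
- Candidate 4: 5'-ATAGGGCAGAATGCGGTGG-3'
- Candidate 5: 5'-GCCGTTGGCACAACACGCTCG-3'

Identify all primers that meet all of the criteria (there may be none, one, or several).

Candidate 4 only.

Candidate 1 (21 nt, A=3 T=6 G=8 C=4): length 21 ✓; Tm = 64.9 + 41·(12 − 16.4)/21 = 56.3°C, outside 47.3–54.1°C ✗; longest run = 3 ✓; 3' end GGC has 3 G/C ✓ — fails.
Candidate 2 (20 nt, A=3 T=10 G=4 C=3): length 20 ✓; Tm = 64.9 + 41·(7 − 16.4)/20 = 45.6°C, outside 47.3–54.1°C ✗; longest run = 3 ✓; 3' end AGA has 1 G/C ✓ — fails.
Candidate 3 (16 nt, A=4 T=6 G=2 C=4): length 16, outside 17–22 ✗; Tm = 64.9 + 41·(6 − 16.4)/16 = 38.3°C, outside 47.3–54.1°C ✗; longest run = 2 ✓; 3' end GTC has 2 G/C ✓ — fails.
Candidate 4 (19 nt, A=5 T=3 G=9 C=2): length 19 ✓; Tm = 64.9 + 41·(11 − 16.4)/19 = 53.2°C ✓; longest run = 3 ✓; 3' end TGG has 2 G/C ✓ — passes.
Candidate 5 (21 nt, A=4 T=3 G=6 C=8): length 21 ✓; Tm = 64.9 + 41·(14 − 16.4)/21 = 60.2°C, outside 47.3–54.1°C ✗; longest run = 2 ✓; 3' end TCG has 2 G/C ✓ — fails.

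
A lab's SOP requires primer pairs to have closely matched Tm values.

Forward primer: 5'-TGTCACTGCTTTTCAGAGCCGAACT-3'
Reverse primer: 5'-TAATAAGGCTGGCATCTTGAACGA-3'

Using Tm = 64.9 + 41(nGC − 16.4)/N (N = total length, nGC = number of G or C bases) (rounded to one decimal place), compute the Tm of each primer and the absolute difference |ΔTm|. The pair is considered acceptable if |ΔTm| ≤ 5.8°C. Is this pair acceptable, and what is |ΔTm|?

|ΔTm| = 3.7°C; the pair is acceptable.

Forward: G+C = 12, N = 25 → Tm = 64.9 + 41·(12 − 16.4)/25 = 57.7°C.
Reverse: G+C = 10, N = 24 → Tm = 64.9 + 41·(10 − 16.4)/24 = 54.0°C.
|ΔTm| = |57.7 − 54.0| = 3.7°C, ≤ 5.8°C.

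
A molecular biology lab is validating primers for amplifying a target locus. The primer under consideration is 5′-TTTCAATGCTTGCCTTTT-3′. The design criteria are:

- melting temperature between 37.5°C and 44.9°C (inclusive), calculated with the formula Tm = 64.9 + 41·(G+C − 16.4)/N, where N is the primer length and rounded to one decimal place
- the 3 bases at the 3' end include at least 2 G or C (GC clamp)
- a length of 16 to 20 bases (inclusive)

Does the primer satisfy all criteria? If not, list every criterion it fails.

Fails: GC clamp.

Base counts: A=2, T=10, G=2, C=4 (length 18).
Tm: Tm = 64.9 + 41·(6 − 16.4)/18 = 41.2°C ✓
GC clamp: 3' end TTT has 0 G/C, need ≥2 ✗
length: length 18 ✓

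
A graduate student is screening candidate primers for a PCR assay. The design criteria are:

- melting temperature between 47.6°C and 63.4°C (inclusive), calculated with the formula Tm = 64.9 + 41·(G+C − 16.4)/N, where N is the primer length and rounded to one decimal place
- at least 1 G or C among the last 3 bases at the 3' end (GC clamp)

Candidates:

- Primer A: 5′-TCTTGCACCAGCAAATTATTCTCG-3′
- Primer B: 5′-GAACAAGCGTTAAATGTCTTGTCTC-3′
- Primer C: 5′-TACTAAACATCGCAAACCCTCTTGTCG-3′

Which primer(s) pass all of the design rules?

Primer A (24 nt, A=6 T=8 G=3 C=7): Tm = 64.9 + 41·(10 − 16.4)/24 = 54.0°C ✓; 3' end TCG has 2 G/C ✓ — passes.
Primer B (25 nt, A=7 T=8 G=5 C=5): Tm = 64.9 + 41·(10 − 16.4)/25 = 54.4°C ✓; 3' end CTC has 2 G/C ✓ — passes.
Primer C (27 nt, A=8 T=7 G=3 C=9): Tm = 64.9 + 41·(12 − 16.4)/27 = 58.2°C ✓; 3' end TCG has 2 G/C ✓ — passes.

Primer A, Primer B and Primer C.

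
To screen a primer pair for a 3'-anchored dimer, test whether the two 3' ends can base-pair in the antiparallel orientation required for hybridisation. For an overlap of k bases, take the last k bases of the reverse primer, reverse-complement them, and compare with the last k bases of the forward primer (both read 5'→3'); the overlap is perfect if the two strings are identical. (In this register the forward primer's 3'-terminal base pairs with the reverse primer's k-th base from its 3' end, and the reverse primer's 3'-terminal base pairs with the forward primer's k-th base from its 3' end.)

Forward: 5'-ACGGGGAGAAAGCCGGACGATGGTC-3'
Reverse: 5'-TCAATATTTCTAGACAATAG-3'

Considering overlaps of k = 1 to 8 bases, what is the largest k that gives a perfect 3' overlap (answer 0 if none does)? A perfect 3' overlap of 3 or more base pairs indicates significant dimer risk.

Last 8 bases (5'→3') — forward …CGATGGTC, reverse …GACAATAG.
Reverse complement of the reverse primer's last 8 bases: CTATTGTC; its first k bases are the reverse complement of the reverse primer's last k bases, so a perfect k-base overlap needs the forward primer's last k bases to equal them.
Comparing (forward last k vs required): k=1: C vs C ✓; k=2: TC vs CT ✗; k=3: GTC vs CTA ✗; k=4: GGTC vs CTAT ✗; k=5: TGGTC vs CTATT ✗; k=6: ATGGTC vs CTATTG ✗; k=7: GATGGTC vs CTATTGT ✗; k=8: CGATGGTC vs CTATTGTC ✗.
Only k = 1 is perfect, so the longest perfect 3' overlap is 1.

Longest perfect overlap: 1 complementary base pair; below the dimer-risk threshold (threshold 3).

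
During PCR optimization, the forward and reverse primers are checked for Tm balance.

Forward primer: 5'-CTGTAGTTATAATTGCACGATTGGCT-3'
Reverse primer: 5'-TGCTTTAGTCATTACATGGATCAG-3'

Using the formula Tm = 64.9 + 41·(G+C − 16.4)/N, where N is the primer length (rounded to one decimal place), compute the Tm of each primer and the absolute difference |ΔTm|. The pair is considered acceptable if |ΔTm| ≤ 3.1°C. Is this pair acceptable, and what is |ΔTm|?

Forward: G+C = 10, N = 26 → Tm = 64.9 + 41·(10 − 16.4)/26 = 54.8°C.
Reverse: G+C = 9, N = 24 → Tm = 64.9 + 41·(9 − 16.4)/24 = 52.3°C.
|ΔTm| = |54.8 − 52.3| = 2.5°C, ≤ 3.1°C.

|ΔTm| = 2.5°C; the pair is acceptable.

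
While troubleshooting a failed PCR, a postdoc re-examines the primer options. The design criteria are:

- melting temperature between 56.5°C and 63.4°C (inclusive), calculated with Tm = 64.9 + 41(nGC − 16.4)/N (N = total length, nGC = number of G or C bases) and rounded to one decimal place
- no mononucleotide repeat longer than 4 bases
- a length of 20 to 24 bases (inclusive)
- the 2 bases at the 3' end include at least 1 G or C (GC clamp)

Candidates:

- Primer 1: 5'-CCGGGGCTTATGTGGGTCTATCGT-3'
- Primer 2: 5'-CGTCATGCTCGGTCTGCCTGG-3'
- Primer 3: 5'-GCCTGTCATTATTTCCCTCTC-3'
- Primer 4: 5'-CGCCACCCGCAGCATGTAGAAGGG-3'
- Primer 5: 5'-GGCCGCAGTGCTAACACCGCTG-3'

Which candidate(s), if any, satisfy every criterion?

Primer 1, Primer 2 and Primer 5.

Primer 1 (24 nt, A=2 T=8 G=9 C=5): Tm = 64.9 + 41·(14 − 16.4)/24 = 60.8°C ✓; longest run = 4 ✓; length 24 ✓; 3' end GT has 1 G/C ✓ — passes.
Primer 2 (21 nt, A=1 T=6 G=7 C=7): Tm = 64.9 + 41·(14 − 16.4)/21 = 60.2°C ✓; longest run = 2 ✓; length 21 ✓; 3' end GG has 2 G/C ✓ — passes.
Primer 3 (21 nt, A=2 T=9 G=2 C=8): Tm = 64.9 + 41·(10 − 16.4)/21 = 52.4°C, outside 56.5–63.4°C ✗; longest run = 3 ✓; length 21 ✓; 3' end TC has 1 G/C ✓ — fails.
Primer 4 (24 nt, A=6 T=2 G=8 C=8): Tm = 64.9 + 41·(16 − 16.4)/24 = 64.2°C, outside 56.5–63.4°C ✗; longest run = 3 ✓; length 24 ✓; 3' end GG has 2 G/C ✓ — fails.
Primer 5 (22 nt, A=4 T=3 G=7 C=8): Tm = 64.9 + 41·(15 − 16.4)/22 = 62.3°C ✓; longest run = 2 ✓; length 22 ✓; 3' end TG has 1 G/C ✓ — passes.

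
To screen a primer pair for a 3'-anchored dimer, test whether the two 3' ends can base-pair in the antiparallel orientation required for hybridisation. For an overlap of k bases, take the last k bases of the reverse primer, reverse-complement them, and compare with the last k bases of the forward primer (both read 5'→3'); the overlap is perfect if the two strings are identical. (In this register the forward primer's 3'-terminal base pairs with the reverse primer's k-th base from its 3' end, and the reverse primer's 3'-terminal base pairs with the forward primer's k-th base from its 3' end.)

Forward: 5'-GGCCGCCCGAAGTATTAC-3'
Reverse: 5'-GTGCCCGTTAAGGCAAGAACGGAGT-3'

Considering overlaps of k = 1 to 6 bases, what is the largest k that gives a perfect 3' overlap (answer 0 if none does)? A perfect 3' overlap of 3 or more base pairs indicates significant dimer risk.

Last 6 bases (5'→3') — forward …TATTAC, reverse …CGGAGT.
Reverse complement of the reverse primer's last 6 bases: ACTCCG; its first k bases are the reverse complement of the reverse primer's last k bases, so a perfect k-base overlap needs the forward primer's last k bases to equal them.
Comparing (forward last k vs required): k=1: C vs A ✗; k=2: AC vs AC ✓; k=3: TAC vs ACT ✗; k=4: TTAC vs ACTC ✗; k=5: ATTAC vs ACTCC ✗; k=6: TATTAC vs ACTCCG ✗.
Only k = 2 is perfect, so the longest perfect 3' overlap is 2.

Longest perfect overlap: 2 complementary base pairs; below the dimer-risk threshold (threshold 3).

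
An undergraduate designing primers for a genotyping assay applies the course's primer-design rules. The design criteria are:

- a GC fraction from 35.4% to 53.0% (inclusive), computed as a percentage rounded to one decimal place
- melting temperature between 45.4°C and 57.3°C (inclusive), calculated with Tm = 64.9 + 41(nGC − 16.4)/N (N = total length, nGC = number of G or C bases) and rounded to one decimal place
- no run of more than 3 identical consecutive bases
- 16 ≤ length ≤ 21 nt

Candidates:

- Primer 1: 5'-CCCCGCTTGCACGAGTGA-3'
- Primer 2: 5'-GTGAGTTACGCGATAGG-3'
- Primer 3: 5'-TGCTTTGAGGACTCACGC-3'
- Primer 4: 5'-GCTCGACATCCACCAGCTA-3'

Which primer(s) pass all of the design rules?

Primer 1 (18 nt, A=3 T=3 G=5 C=7): GC 12/18 = 66.7%, outside 35.4–53.0% ✗; Tm = 64.9 + 41·(12 − 16.4)/18 = 54.9°C ✓; longest run = 4, exceeds 3 ✗; length 18 ✓ — fails.
Primer 2 (17 nt, A=4 T=4 G=7 C=2): GC 9/17 = 52.9% ✓; Tm = 64.9 + 41·(9 − 16.4)/17 = 47.1°C ✓; longest run = 2 ✓; length 17 ✓ — passes.
Primer 3 (18 nt, A=3 T=5 G=5 C=5): GC 10/18 = 55.6%, outside 35.4–53.0% ✗; Tm = 64.9 + 41·(10 − 16.4)/18 = 50.3°C ✓; longest run = 3 ✓; length 18 ✓ — fails.
Primer 4 (19 nt, A=5 T=3 G=3 C=8): GC 11/19 = 57.9%, outside 35.4–53.0% ✗; Tm = 64.9 + 41·(11 − 16.4)/19 = 53.2°C ✓; longest run = 2 ✓; length 19 ✓ — fails.

Primer 2 only.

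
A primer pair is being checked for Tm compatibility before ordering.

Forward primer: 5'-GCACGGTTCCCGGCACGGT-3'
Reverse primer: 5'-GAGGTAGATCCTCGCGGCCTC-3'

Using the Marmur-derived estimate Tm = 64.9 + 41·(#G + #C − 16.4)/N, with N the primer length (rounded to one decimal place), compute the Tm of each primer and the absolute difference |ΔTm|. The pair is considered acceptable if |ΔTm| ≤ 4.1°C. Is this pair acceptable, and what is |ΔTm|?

Forward: G+C = 14, N = 19 → Tm = 64.9 + 41·(14 − 16.4)/19 = 59.7°C.
Reverse: G+C = 14, N = 21 → Tm = 64.9 + 41·(14 − 16.4)/21 = 60.2°C.
|ΔTm| = |59.7 − 60.2| = 0.5°C, ≤ 4.1°C.

|ΔTm| = 0.5°C; the pair is acceptable.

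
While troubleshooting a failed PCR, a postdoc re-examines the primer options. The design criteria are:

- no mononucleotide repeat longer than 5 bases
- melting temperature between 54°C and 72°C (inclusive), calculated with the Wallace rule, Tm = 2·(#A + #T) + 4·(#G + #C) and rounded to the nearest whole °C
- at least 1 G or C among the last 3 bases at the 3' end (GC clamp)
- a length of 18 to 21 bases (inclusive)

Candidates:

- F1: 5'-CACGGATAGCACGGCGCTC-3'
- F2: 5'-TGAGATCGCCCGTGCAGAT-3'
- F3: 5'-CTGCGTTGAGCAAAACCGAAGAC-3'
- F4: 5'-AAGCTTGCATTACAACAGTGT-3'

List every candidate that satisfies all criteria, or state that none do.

F1 (19 nt, A=4 T=2 G=6 C=7): longest run = 2 ✓; Tm = 2·6 + 4·13 = 64°C ✓; 3' end CTC has 2 G/C ✓; length 19 ✓ — passes.
F2 (19 nt, A=4 T=4 G=6 C=5): longest run = 3 ✓; Tm = 2·8 + 4·11 = 60°C ✓; 3' end GAT has 1 G/C ✓; length 19 ✓ — passes.
F3 (23 nt, A=8 T=3 G=6 C=6): longest run = 4 ✓; Tm = 2·11 + 4·12 = 70°C ✓; 3' end GAC has 2 G/C ✓; length 23, outside 18–21 ✗ — fails.
F4 (21 nt, A=7 T=6 G=4 C=4): longest run = 2 ✓; Tm = 2·13 + 4·8 = 58°C ✓; 3' end TGT has 1 G/C ✓; length 21 ✓ — passes.

F1, F2 and F4.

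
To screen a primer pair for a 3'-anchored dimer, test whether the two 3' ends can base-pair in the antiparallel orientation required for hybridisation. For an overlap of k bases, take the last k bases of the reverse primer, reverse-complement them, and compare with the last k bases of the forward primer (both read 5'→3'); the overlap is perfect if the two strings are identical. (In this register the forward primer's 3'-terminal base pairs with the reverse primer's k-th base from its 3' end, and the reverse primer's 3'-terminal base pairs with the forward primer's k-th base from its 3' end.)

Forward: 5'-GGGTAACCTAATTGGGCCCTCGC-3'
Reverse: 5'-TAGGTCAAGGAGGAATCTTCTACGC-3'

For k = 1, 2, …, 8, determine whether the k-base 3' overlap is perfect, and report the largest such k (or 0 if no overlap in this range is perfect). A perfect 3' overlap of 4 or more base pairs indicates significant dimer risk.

Longest perfect overlap: 2 complementary base pairs; below the dimer-risk threshold (threshold 4).

Last 8 bases (5'→3') — forward …GCCCTCGC, reverse …TTCTACGC.
Reverse complement of the reverse primer's last 8 bases: GCGTAGAA; its first k bases are the reverse complement of the reverse primer's last k bases, so a perfect k-base overlap needs the forward primer's last k bases to equal them.
Comparing (forward last k vs required): k=1: C vs G ✗; k=2: GC vs GC ✓; k=3: CGC vs GCG ✗; k=4: TCGC vs GCGT ✗; k=5: CTCGC vs GCGTA ✗; k=6: CCTCGC vs GCGTAG ✗; k=7: CCCTCGC vs GCGTAGA ✗; k=8: GCCCTCGC vs GCGTAGAA ✗.
Only k = 2 is perfect, so the longest perfect 3' overlap is 2.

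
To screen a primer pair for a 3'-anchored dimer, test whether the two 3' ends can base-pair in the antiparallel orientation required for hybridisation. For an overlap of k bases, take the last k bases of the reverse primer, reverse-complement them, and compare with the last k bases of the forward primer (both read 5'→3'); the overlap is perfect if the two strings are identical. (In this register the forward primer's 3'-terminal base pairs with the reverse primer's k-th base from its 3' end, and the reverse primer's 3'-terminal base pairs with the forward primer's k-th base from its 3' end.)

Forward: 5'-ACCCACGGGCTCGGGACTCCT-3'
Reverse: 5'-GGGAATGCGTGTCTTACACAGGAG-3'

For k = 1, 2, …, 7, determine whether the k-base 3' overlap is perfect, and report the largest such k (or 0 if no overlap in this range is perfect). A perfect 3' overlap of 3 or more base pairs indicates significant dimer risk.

Last 7 bases (5'→3') — forward …GACTCCT, reverse …ACAGGAG.
Reverse complement of the reverse primer's last 7 bases: CTCCTGT; its first k bases are the reverse complement of the reverse primer's last k bases, so a perfect k-base overlap needs the forward primer's last k bases to equal them.
Comparing (forward last k vs required): k=1: T vs C ✗; k=2: CT vs CT ✓; k=3: CCT vs CTC ✗; k=4: TCCT vs CTCC ✗; k=5: CTCCT vs CTCCT ✓; k=6: ACTCCT vs CTCCTG ✗; k=7: GACTCCT vs CTCCTGT ✗.
Perfect overlaps at k = 2, 5; the largest is 5.

Longest perfect overlap: 5 complementary base pairs; significant dimer risk (threshold 3).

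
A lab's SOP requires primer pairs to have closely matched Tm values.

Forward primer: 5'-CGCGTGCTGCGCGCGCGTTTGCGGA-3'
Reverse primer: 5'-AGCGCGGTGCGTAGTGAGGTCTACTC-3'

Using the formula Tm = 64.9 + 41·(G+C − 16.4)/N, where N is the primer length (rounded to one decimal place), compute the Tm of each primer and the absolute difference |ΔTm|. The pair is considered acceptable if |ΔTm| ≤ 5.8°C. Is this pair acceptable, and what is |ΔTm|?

Forward: G+C = 19, N = 25 → Tm = 64.9 + 41·(19 − 16.4)/25 = 69.2°C.
Reverse: G+C = 16, N = 26 → Tm = 64.9 + 41·(16 − 16.4)/26 = 64.3°C.
|ΔTm| = |69.2 − 64.3| = 4.9°C, ≤ 5.8°C.

|ΔTm| = 4.9°C; the pair is acceptable.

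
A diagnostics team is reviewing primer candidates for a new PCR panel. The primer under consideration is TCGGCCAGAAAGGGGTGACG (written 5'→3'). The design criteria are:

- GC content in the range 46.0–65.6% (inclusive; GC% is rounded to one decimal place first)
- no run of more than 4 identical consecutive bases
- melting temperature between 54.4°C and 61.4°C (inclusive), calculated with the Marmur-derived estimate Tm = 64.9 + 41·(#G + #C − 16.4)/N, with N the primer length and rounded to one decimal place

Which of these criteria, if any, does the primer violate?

Meets all criteria.

Base counts: A=5, T=2, G=9, C=4 (length 20).
GC content: GC 13/20 = 65.0% ✓
homopolymer run: longest run = 4 ✓
Tm: Tm = 64.9 + 41·(13 − 16.4)/20 = 57.9°C ✓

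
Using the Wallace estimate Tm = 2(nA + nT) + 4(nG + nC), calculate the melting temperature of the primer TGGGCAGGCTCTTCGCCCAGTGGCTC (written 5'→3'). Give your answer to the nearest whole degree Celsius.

88°C

Base counts: A=2, T=6, G=9, C=9 (length 26).
Tm = 2·(2+6) + 4·(9+9) = 2·8 + 4·18 = 16 + 72 = 88°C.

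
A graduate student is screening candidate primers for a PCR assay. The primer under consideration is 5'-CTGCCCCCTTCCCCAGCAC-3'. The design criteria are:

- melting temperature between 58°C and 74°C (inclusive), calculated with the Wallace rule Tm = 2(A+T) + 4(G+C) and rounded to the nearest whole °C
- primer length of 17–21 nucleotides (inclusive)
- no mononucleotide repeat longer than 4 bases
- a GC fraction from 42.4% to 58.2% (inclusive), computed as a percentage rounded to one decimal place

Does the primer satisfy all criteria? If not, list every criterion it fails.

Base counts: A=2, T=3, G=2, C=12 (length 19).
Tm: Tm = 2·5 + 4·14 = 66°C ✓
length: length 19 ✓
homopolymer run: longest run = 5, exceeds 4 ✗
GC content: GC 14/19 = 73.7%, outside 42.4–58.2% ✗

Fails: homopolymer run, GC content.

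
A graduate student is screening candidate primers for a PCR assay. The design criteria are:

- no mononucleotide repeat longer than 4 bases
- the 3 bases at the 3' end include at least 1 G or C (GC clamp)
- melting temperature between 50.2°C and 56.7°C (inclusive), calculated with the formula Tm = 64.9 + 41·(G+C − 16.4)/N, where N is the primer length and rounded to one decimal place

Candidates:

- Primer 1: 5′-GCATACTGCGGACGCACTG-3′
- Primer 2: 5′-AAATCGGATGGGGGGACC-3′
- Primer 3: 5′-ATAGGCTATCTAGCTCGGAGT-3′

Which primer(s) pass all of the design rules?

Primer 1 and Primer 3.

Primer 1 (19 nt, A=4 T=3 G=6 C=6): longest run = 2 ✓; 3' end CTG has 2 G/C ✓; Tm = 64.9 + 41·(12 − 16.4)/19 = 55.4°C ✓ — passes.
Primer 2 (18 nt, A=5 T=2 G=8 C=3): longest run = 6, exceeds 4 ✗; 3' end ACC has 2 G/C ✓; Tm = 64.9 + 41·(11 − 16.4)/18 = 52.6°C ✓ — fails.
Primer 3 (21 nt, A=5 T=6 G=6 C=4): longest run = 2 ✓; 3' end AGT has 1 G/C ✓; Tm = 64.9 + 41·(10 − 16.4)/21 = 52.4°C ✓ — passes.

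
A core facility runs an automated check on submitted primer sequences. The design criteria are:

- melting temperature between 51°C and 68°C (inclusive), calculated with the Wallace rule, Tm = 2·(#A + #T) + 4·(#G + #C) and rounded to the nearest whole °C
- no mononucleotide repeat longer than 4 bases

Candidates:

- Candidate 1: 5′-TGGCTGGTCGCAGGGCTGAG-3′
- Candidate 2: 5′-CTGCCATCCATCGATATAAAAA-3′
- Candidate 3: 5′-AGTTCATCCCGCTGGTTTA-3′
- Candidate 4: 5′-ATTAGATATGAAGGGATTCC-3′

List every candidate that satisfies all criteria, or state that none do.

Candidate 1, Candidate 3 and Candidate 4.

Candidate 1 (20 nt, A=2 T=4 G=10 C=4): Tm = 2·6 + 4·14 = 68°C ✓; longest run = 3 ✓ — passes.
Candidate 2 (22 nt, A=9 T=5 G=2 C=6): Tm = 2·14 + 4·8 = 60°C ✓; longest run = 5, exceeds 4 ✗ — fails.
Candidate 3 (19 nt, A=3 T=7 G=4 C=5): Tm = 2·10 + 4·9 = 56°C ✓; longest run = 3 ✓ — passes.
Candidate 4 (20 nt, A=7 T=6 G=5 C=2): Tm = 2·13 + 4·7 = 54°C ✓; longest run = 3 ✓ — passes.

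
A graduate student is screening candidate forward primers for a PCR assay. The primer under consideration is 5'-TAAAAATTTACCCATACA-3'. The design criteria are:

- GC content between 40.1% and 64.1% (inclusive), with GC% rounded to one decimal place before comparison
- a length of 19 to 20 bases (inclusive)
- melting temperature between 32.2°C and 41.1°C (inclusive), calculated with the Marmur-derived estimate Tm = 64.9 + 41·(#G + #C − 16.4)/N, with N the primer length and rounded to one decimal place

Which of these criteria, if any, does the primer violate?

Fails: GC content, length.

Base counts: A=9, T=5, G=0, C=4 (length 18).
GC content: GC 4/18 = 22.2%, outside 40.1–64.1% ✗
length: length 18, outside 19–20 ✗
Tm: Tm = 64.9 + 41·(4 − 16.4)/18 = 36.7°C ✓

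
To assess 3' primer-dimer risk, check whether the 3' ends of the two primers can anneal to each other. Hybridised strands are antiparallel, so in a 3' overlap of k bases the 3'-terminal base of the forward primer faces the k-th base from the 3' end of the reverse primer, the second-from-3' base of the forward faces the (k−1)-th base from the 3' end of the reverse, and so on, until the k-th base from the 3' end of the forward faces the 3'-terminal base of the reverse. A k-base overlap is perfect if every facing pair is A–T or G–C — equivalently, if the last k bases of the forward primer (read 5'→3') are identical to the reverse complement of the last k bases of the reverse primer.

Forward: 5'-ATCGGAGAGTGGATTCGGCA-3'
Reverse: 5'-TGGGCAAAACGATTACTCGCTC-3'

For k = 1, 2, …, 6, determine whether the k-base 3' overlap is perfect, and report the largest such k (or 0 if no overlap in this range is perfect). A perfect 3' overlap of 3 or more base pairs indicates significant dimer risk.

Last 6 bases (5'→3') — forward …TCGGCA, reverse …TCGCTC.
Reverse complement of the reverse primer's last 6 bases: GAGCGA; its first k bases are the reverse complement of the reverse primer's last k bases, so a perfect k-base overlap needs the forward primer's last k bases to equal them.
Comparing (forward last k vs required): k=1: A vs G ✗; k=2: CA vs GA ✗; k=3: GCA vs GAG ✗; k=4: GGCA vs GAGC ✗; k=5: CGGCA vs GAGCG ✗; k=6: TCGGCA vs GAGCGA ✗.
No overlap length from 1 to 6 is perfect, so the longest perfect 3' overlap is 0.

Longest perfect overlap: 0 complementary base pairs; below the dimer-risk threshold (threshold 3).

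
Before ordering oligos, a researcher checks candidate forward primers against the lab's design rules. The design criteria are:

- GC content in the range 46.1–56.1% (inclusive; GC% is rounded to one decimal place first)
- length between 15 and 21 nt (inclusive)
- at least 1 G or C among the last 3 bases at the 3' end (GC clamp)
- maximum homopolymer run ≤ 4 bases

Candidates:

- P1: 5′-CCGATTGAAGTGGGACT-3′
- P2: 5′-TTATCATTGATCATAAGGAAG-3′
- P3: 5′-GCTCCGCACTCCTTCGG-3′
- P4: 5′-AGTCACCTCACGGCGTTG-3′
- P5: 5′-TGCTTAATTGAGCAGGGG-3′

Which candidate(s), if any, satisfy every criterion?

P1 (17 nt, A=4 T=4 G=6 C=3): GC 9/17 = 52.9% ✓; length 17 ✓; 3' end ACT has 1 G/C ✓; longest run = 3 ✓ — passes.
P2 (21 nt, A=8 T=7 G=4 C=2): GC 6/21 = 28.6%, outside 46.1–56.1% ✗; length 21 ✓; 3' end AAG has 1 G/C ✓; longest run = 2 ✓ — fails.
P3 (17 nt, A=1 T=4 G=4 C=8): GC 12/17 = 70.6%, outside 46.1–56.1% ✗; length 17 ✓; 3' end CGG has 3 G/C ✓; longest run = 2 ✓ — fails.
P4 (18 nt, A=3 T=4 G=5 C=6): GC 11/18 = 61.1%, outside 46.1–56.1% ✗; length 18 ✓; 3' end TTG has 1 G/C ✓; longest run = 2 ✓ — fails.
P5 (18 nt, A=4 T=5 G=7 C=2): GC 9/18 = 50.0% ✓; length 18 ✓; 3' end GGG has 3 G/C ✓; longest run = 4 ✓ — passes.

P1 and P5.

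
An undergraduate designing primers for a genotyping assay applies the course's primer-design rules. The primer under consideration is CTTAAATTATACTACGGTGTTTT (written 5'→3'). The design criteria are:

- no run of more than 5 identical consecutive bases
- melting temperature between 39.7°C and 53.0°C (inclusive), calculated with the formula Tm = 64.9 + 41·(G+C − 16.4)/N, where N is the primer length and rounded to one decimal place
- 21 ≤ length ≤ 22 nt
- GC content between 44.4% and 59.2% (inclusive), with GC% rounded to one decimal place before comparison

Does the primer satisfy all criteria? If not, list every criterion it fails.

Base counts: A=6, T=11, G=3, C=3 (length 23).
homopolymer run: longest run = 4 ✓
Tm: Tm = 64.9 + 41·(6 − 16.4)/23 = 46.4°C ✓
length: length 23, outside 21–22 ✗
GC content: GC 6/23 = 26.1%, outside 44.4–59.2% ✗

Fails: length, GC content.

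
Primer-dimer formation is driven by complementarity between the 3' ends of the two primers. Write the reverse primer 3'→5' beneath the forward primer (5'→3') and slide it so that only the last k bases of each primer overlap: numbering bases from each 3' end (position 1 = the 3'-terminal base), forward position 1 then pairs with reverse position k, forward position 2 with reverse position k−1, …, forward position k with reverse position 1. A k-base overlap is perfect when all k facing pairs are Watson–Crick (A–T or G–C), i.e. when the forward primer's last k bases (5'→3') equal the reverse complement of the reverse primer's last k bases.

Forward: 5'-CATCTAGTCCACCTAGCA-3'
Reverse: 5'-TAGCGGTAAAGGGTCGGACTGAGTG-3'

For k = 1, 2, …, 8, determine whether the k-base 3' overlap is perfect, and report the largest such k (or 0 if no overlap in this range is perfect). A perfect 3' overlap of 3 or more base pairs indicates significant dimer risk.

Longest perfect overlap: 2 complementary base pairs; below the dimer-risk threshold (threshold 3).

Last 8 bases (5'→3') — forward …ACCTAGCA, reverse …ACTGAGTG.
Reverse complement of the reverse primer's last 8 bases: CACTCAGT; its first k bases are the reverse complement of the reverse primer's last k bases, so a perfect k-base overlap needs the forward primer's last k bases to equal them.
Comparing (forward last k vs required): k=1: A vs C ✗; k=2: CA vs CA ✓; k=3: GCA vs CAC ✗; k=4: AGCA vs CACT ✗; k=5: TAGCA vs CACTC ✗; k=6: CTAGCA vs CACTCA ✗; k=7: CCTAGCA vs CACTCAG ✗; k=8: ACCTAGCA vs CACTCAGT ✗.
Only k = 2 is perfect, so the longest perfect 3' overlap is 2.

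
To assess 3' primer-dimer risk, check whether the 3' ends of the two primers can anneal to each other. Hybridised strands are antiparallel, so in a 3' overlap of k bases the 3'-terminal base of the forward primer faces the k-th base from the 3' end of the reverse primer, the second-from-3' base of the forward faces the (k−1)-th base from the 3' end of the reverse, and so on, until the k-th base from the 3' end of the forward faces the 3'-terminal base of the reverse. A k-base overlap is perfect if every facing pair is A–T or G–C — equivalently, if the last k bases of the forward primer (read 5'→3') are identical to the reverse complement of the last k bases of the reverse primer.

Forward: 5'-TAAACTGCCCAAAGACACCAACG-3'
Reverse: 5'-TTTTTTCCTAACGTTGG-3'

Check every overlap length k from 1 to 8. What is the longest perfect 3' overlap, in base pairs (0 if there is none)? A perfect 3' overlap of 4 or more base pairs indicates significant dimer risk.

Last 8 bases (5'→3') — forward …CACCAACG, reverse …AACGTTGG.
Reverse complement of the reverse primer's last 8 bases: CCAACGTT; its first k bases are the reverse complement of the reverse primer's last k bases, so a perfect k-base overlap needs the forward primer's last k bases to equal them.
Comparing (forward last k vs required): k=1: G vs C ✗; k=2: CG vs CC ✗; k=3: ACG vs CCA ✗; k=4: AACG vs CCAA ✗; k=5: CAACG vs CCAAC ✗; k=6: CCAACG vs CCAACG ✓; k=7: ACCAACG vs CCAACGT ✗; k=8: CACCAACG vs CCAACGTT ✗.
Only k = 6 is perfect, so the longest perfect 3' overlap is 6.

Longest perfect overlap: 6 complementary base pairs; significant dimer risk (threshold 4).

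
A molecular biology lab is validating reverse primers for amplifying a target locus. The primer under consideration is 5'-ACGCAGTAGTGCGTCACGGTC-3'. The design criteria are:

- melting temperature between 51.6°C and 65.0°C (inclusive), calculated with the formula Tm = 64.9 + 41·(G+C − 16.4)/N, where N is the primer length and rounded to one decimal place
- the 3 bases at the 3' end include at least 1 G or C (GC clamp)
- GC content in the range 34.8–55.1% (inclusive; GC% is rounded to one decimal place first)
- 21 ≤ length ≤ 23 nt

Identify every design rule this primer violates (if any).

Base counts: A=4, T=4, G=7, C=6 (length 21).
Tm: Tm = 64.9 + 41·(13 − 16.4)/21 = 58.3°C ✓
GC clamp: 3' end GTC has 2 G/C ✓
GC content: GC 13/21 = 61.9%, outside 34.8–55.1% ✗
length: length 21 ✓

Fails: GC content.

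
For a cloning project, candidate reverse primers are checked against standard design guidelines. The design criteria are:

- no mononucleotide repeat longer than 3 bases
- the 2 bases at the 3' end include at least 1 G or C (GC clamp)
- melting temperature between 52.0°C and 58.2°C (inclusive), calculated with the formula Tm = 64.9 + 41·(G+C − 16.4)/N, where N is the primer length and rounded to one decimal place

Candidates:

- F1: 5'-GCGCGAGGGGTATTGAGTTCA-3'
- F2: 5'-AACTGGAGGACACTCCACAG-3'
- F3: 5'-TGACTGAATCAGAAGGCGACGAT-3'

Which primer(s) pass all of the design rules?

F1 (21 nt, A=4 T=5 G=9 C=3): longest run = 4, exceeds 3 ✗; 3' end CA has 1 G/C ✓; Tm = 64.9 + 41·(12 − 16.4)/21 = 56.3°C ✓ — fails.
F2 (20 nt, A=7 T=2 G=5 C=6): longest run = 2 ✓; 3' end AG has 1 G/C ✓; Tm = 64.9 + 41·(11 − 16.4)/20 = 53.8°C ✓ — passes.
F3 (23 nt, A=8 T=4 G=7 C=4): longest run = 2 ✓; 3' end AT has 0 G/C, need ≥1 ✗; Tm = 64.9 + 41·(11 − 16.4)/23 = 55.3°C ✓ — fails.

F2 only.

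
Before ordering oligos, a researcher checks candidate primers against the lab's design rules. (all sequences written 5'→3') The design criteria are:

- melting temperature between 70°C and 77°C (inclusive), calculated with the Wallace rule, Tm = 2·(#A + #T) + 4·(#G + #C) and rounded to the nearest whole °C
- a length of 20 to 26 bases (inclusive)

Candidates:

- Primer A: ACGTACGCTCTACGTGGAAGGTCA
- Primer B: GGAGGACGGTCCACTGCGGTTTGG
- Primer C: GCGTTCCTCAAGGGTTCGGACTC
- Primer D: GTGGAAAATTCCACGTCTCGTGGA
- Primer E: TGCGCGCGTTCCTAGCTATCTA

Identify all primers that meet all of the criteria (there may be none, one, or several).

Primer A (24 nt, A=6 T=5 G=7 C=6): Tm = 2·11 + 4·13 = 74°C ✓; length 24 ✓ — passes.
Primer B (24 nt, A=3 T=5 G=11 C=5): Tm = 2·8 + 4·16 = 80°C, outside 70–77°C ✗; length 24 ✓ — fails.
Primer C (23 nt, A=3 T=6 G=7 C=7): Tm = 2·9 + 4·14 = 74°C ✓; length 23 ✓ — passes.
Primer D (24 nt, A=6 T=6 G=7 C=5): Tm = 2·12 + 4·12 = 72°C ✓; length 24 ✓ — passes.
Primer E (22 nt, A=3 T=7 G=5 C=7): Tm = 2·10 + 4·12 = 68°C, outside 70–77°C ✗; length 22 ✓ — fails.

Primer A, Primer C and Primer D.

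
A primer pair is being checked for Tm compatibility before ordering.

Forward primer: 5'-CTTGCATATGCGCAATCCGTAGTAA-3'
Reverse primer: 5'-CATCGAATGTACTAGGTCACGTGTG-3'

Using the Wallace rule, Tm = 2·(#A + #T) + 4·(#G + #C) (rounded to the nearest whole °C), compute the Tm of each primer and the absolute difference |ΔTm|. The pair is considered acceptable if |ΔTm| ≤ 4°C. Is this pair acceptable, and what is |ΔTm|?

Forward: A=7 T=7 G=5 C=6 → Tm = 2·14 + 4·11 = 72°C.
Reverse: A=6 T=7 G=7 C=5 → Tm = 2·13 + 4·12 = 74°C.
|ΔTm| = |72 − 74| = 2°C, ≤ 4°C.

|ΔTm| = 2°C; the pair is acceptable.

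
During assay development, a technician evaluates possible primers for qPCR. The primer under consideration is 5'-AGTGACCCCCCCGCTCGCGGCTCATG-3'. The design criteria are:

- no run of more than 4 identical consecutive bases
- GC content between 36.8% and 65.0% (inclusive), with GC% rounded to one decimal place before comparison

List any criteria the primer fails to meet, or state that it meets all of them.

Fails: homopolymer run, GC content.

Base counts: A=3, T=4, G=7, C=12 (length 26).
homopolymer run: longest run = 7, exceeds 4 ✗
GC content: GC 19/26 = 73.1%, outside 36.8–65.0% ✗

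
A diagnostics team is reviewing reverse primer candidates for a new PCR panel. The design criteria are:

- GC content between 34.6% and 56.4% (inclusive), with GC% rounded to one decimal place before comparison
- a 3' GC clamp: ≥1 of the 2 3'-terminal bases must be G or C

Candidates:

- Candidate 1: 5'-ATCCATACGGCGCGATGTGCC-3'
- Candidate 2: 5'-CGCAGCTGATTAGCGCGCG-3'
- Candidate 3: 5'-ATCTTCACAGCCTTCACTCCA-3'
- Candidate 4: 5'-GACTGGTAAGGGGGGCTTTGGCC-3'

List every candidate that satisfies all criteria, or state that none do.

Candidate 3 only.

Candidate 1 (21 nt, A=4 T=4 G=6 C=7): GC 13/21 = 61.9%, outside 34.6–56.4% ✗; 3' end CC has 2 G/C ✓ — fails.
Candidate 2 (19 nt, A=3 T=3 G=7 C=6): GC 13/19 = 68.4%, outside 34.6–56.4% ✗; 3' end CG has 2 G/C ✓ — fails.
Candidate 3 (21 nt, A=5 T=6 G=1 C=9): GC 10/21 = 47.6% ✓; 3' end CA has 1 G/C ✓ — passes.
Candidate 4 (23 nt, A=3 T=5 G=11 C=4): GC 15/23 = 65.2%, outside 34.6–56.4% ✗; 3' end CC has 2 G/C ✓ — fails.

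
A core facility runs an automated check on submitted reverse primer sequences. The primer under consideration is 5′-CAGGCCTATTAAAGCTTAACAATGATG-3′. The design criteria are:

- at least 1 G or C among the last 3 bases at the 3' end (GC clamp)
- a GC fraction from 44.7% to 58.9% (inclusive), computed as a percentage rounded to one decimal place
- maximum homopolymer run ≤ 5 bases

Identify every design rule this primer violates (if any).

Fails: GC content.

Base counts: A=10, T=7, G=5, C=5 (length 27).
GC clamp: 3' end ATG has 1 G/C ✓
GC content: GC 10/27 = 37.0%, outside 44.7–58.9% ✗
homopolymer run: longest run = 3 ✓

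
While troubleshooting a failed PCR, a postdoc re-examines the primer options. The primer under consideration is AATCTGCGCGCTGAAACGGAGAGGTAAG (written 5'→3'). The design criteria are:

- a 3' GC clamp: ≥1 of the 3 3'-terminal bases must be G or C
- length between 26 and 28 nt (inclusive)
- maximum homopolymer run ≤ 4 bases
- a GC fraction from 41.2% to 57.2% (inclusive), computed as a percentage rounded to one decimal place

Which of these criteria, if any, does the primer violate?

Meets all criteria.

Base counts: A=9, T=4, G=10, C=5 (length 28).
GC clamp: 3' end AAG has 1 G/C ✓
length: length 28 ✓
homopolymer run: longest run = 3 ✓
GC content: GC 15/28 = 53.6% ✓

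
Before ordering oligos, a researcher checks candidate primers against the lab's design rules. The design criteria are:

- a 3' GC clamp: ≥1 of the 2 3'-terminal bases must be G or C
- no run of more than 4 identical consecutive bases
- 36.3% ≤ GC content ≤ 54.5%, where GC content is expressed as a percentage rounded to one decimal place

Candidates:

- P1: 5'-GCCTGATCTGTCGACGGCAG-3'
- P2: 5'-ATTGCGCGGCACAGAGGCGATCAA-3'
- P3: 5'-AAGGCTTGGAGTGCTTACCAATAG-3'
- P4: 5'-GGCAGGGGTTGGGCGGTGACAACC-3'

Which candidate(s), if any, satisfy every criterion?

P3 only.

P1 (20 nt, A=3 T=4 G=7 C=6): 3' end AG has 1 G/C ✓; longest run = 2 ✓; GC 13/20 = 65.0%, outside 36.3–54.5% ✗ — fails.
P2 (24 nt, A=7 T=3 G=8 C=6): 3' end AA has 0 G/C, need ≥1 ✗; longest run = 2 ✓; GC 14/24 = 58.3%, outside 36.3–54.5% ✗ — fails.
P3 (24 nt, A=7 T=6 G=7 C=4): 3' end AG has 1 G/C ✓; longest run = 2 ✓; GC 11/24 = 45.8% ✓ — passes.
P4 (24 nt, A=4 T=3 G=12 C=5): 3' end CC has 2 G/C ✓; longest run = 4 ✓; GC 17/24 = 70.8%, outside 36.3–54.5% ✗ — fails.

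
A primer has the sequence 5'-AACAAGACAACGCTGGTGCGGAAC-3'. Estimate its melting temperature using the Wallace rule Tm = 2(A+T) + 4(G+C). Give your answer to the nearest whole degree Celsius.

Base counts: A=9, T=2, G=7, C=6 (length 24).
Tm = 2·(9+2) + 4·(7+6) = 2·11 + 4·13 = 22 + 52 = 74°C.

74°C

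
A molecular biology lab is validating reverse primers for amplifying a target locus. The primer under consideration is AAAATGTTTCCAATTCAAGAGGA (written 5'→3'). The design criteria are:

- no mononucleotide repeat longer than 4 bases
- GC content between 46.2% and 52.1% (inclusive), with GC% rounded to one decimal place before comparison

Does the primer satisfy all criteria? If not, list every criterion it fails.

Fails: GC content.

Base counts: A=10, T=6, G=4, C=3 (length 23).
homopolymer run: longest run = 4 ✓
GC content: GC 7/23 = 30.4%, outside 46.2–52.1% ✗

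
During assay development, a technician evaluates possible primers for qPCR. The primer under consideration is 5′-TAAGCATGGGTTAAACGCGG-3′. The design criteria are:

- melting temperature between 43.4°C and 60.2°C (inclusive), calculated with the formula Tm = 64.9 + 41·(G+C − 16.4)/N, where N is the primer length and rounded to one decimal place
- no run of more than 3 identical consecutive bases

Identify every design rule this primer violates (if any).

Meets all criteria.

Base counts: A=6, T=4, G=7, C=3 (length 20).
Tm: Tm = 64.9 + 41·(10 − 16.4)/20 = 51.8°C ✓
homopolymer run: longest run = 3 ✓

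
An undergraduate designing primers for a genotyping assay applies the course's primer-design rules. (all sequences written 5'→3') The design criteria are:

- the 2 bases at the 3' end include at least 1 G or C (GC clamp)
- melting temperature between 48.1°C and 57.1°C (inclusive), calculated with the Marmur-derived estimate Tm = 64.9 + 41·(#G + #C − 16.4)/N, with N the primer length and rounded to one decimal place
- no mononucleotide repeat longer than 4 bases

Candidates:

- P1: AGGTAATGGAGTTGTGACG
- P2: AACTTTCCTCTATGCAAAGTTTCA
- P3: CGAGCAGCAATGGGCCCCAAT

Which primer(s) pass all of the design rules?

P1 (19 nt, A=5 T=5 G=8 C=1): 3' end CG has 2 G/C ✓; Tm = 64.9 + 41·(9 − 16.4)/19 = 48.9°C ✓; longest run = 2 ✓ — passes.
P2 (24 nt, A=7 T=9 G=2 C=6): 3' end CA has 1 G/C ✓; Tm = 64.9 + 41·(8 − 16.4)/24 = 50.6°C ✓; longest run = 3 ✓ — passes.
P3 (21 nt, A=6 T=2 G=6 C=7): 3' end AT has 0 G/C, need ≥1 ✗; Tm = 64.9 + 41·(13 − 16.4)/21 = 58.3°C, outside 48.1–57.1°C ✗; longest run = 4 ✓ — fails.

P1 and P2.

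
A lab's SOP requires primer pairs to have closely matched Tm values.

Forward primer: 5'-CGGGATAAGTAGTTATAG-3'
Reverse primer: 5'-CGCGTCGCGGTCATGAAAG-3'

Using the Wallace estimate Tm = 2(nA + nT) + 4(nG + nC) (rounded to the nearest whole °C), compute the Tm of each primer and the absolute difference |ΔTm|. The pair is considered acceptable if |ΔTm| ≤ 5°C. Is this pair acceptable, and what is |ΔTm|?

|ΔTm| = 12°C; the pair is not acceptable.

Forward: A=6 T=5 G=6 C=1 → Tm = 2·11 + 4·7 = 50°C.
Reverse: A=4 T=3 G=7 C=5 → Tm = 2·7 + 4·12 = 62°C.
|ΔTm| = |50 − 62| = 12°C, > 5°C.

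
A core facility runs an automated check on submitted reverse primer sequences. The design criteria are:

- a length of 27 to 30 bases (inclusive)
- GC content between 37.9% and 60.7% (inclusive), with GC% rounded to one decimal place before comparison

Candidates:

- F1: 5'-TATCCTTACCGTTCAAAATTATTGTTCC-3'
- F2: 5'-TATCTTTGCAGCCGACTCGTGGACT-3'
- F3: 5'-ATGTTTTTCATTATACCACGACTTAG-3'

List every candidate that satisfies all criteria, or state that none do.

None of the candidates satisfy all criteria.

F1 (28 nt, A=7 T=12 G=2 C=7): length 28 ✓; GC 9/28 = 32.1%, outside 37.9–60.7% ✗ — fails.
F2 (25 nt, A=4 T=8 G=6 C=7): length 25, outside 27–30 ✗; GC 13/25 = 52.0% ✓ — fails.
F3 (26 nt, A=7 T=11 G=3 C=5): length 26, outside 27–30 ✗; GC 8/26 = 30.8%, outside 37.9–60.7% ✗ — fails.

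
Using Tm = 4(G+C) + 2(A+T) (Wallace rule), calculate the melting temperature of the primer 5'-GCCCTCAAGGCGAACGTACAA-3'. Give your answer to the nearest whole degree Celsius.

Base counts: A=7, T=2, G=5, C=7 (length 21).
Tm = 2·(7+2) + 4·(5+7) = 2·9 + 4·12 = 18 + 48 = 66°C.

66°C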